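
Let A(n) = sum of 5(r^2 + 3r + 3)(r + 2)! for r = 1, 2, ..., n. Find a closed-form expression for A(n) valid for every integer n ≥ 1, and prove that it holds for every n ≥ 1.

We claim A(n) = (5n + 5)(n + 3)! - 30 for all n ≥ 1.
Base case (n = 1): A(1) = 210, and the closed form gives 210. They agree.
Inductive step: suppose the statement holds for some r ≥ 1, so A(r) = (5r + 5)(r + 3)! - 30.
Then A(r+1) = A(r) + (5(r^2 + 5r + 7)(r + 3)!) = ((5r + 5)(r + 3)! - 30) + (5(r^2 + 5r + 7)(r + 3)!).
Simplifying, A(r+1) = (5(r+1) + 5)((r+1) + 3)! - 30,
which is the closed form with n = r+1.
By induction, the statement is established for all n ≥ 1.

A(n) = (5n + 5)(n + 3)! - 30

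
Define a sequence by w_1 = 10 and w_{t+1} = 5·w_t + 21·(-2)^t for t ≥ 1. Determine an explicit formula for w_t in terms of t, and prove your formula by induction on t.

Computing the first terms: w_1 = 10, w_2 = 8, w_3 = 124. This suggests w_t = -3(-2)^t + 4·5^(t - 1).
When t = 1: the formula gives 10 = 10 = w_1.
Inductive step: assume the claim holds for t = p, so w_p = -3(-2)^p + 4·5^(p - 1).
Then w_{p+1} = 5·w_p + 21·(-2)^p = 5·(-3(-2)^p + 4·5^(p - 1)) + 21·(-2)^p = -3(-2)^(p + 1) + 4·5^p = -3(-2)^(p+1) + 4·5^((p+1) - 1),
which is the claimed formula at t = p+1.
By the principle of mathematical induction, the result holds for all t ≥ 1.

w_t = -3(-2)^t + 4·5^(t - 1)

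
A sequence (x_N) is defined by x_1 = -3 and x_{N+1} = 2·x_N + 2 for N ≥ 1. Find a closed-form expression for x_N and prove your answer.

x_N = -2^(N - 1) - 2

Computing the first terms: x_1 = -3, x_2 = -4, x_3 = -6. This suggests x_N = -2^(N - 1) - 2.
Base case (N = 1): the formula gives -3 = -3 = x_1.
For the inductive step, assume it holds for an arbitrary r ≥ 1, so x_r = -2^(r - 1) - 2.
Then x_{r+1} = 2·x_r + 2 = 2·(-2^(r - 1) - 2) + 2 = -2^r - 2 = -2^((r+1) - 1) - 2,
which is the claimed formula at N = r+1.
Hence, by induction on N, the claim holds for every N ≥ 1.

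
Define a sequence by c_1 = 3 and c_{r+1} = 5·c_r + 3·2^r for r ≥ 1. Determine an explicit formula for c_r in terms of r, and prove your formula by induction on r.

Computing the first terms: c_1 = 3, c_2 = 21, c_3 = 117. This suggests c_r = -2^r + 5^r.
Base step (r = 1): the formula gives 3 = 3 = c_1.
For the inductive step, assume it holds for an arbitrary m ≥ 1, so c_m = -2^m + 5^m.
Then c_{m+1} = 5·c_m + 3·2^m = 5·(-2^m + 5^m) + 3·2^m = -2^(m + 1) + 5^(m + 1),
which is the claimed formula at r = m+1.
By the principle of mathematical induction, the result holds for all r ≥ 1.

c_r = -2^r + 5^r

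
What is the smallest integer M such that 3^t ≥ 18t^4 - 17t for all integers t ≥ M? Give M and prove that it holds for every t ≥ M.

At t = 11: 177147 < 263351, so the inequality fails and M ≥ 12. We prove 3^t ≥ 18t^4 - 17t for all t ≥ 12.
Base step (t = 12): 3^t = 531441 and 18t^4 - 17t = 373044, so 531441 ≥ 373044.
Suppose the result is true for t = k, so 3^k ≥ 18k^4 - 17k.
Then 3^(k + 1) = 3·(3^k) ≥ 3·(18k^4 - 17k).
Also, for k ≥ 12 we have 3·(18k^4 - 17k) ≥ 18(k+1)^4 - 17(k+1), since 3·(18k^4 - 17k) − (18(k+1)^4 - 17(k+1)) = 36k^4 - 72k^3 - 108k^2 - 106k - 1, which is nonnegative for all k ≥ 12.
Combining, 3^(k + 1) ≥ 18(k+1)^4 - 17(k+1).
By the principle of mathematical induction, the result holds for all t ≥ 12.
Hence the smallest such M is 12.

M = 12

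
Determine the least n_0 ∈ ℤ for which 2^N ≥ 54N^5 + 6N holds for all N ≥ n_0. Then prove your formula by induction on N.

n_0 = 31

At N = 30: 1073741824 < 1312200180, so the inequality fails and n_0 ≥ 31. We prove 2^N ≥ 54N^5 + 6N for all N ≥ 31.
When N = 31: 2^N = 2147483648 and 54N^5 + 6N = 1545974340, so 2147483648 ≥ 1545974340.
Suppose the result is true for N = i, so 2^i ≥ 54i^5 + 6i.
Then 2^(i + 1) = 2·(2^i) ≥ 2·(54i^5 + 6i).
Also, for i ≥ 31 we have 2·(54i^5 + 6i) ≥ 54(i+1)^5 + 6(i+1), since 2·(54i^5 + 6i) − (54(i+1)^5 + 6(i+1)) = 54i^5 - 270i^4 - 540i^3 - 540i^2 - 264i - 60, which is nonnegative for all i ≥ 31.
Combining, 2^(i + 1) ≥ 54(i+1)^5 + 6(i+1).
By induction, the statement is established for all N ≥ 31.
Hence the smallest such n_0 is 31.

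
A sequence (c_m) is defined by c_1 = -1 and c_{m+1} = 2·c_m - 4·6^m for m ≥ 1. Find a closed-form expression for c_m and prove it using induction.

c_m = 5·2^(m - 1) - 6^m

Computing the first terms: c_1 = -1, c_2 = -26, c_3 = -196. This suggests c_m = 5·2^(m - 1) - 6^m.
Base case (m = 1): the formula gives -1 = -1 = c_1.
Suppose the result is true for m = r, so c_r = 5·2^(r - 1) - 6^r.
Then c_{r+1} = 2·c_r - 4·6^r = 2·(5·2^(r - 1) - 6^r) - 4·6^r = 5·2^r - 6^(r + 1) = 5·2^((r+1) - 1) - 6^(r+1),
which is the claimed formula at m = r+1.
This completes the induction.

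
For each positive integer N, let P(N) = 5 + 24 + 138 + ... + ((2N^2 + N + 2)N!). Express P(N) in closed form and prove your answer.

We claim P(N) = (2N + 1)(N + 1)! - 1 for all N ≥ 1.
For the base case N = 1: P(1) = 5, and the closed form gives 5. They agree.
Inductive step: suppose the statement holds for some m ≥ 1, so P(m) = (2m + 1)(m + 1)! - 1.
Then P(m+1) = P(m) + ((2m^2 + 5m + 5)(m + 1)!) = ((2m + 1)(m + 1)! - 1) + ((2m^2 + 5m + 5)(m + 1)!).
Simplifying, P(m+1) = (2(m+1) + 1)((m+1) + 1)! - 1,
which is the closed form with N = m+1.
By induction, the statement is established for all N ≥ 1.

P(N) = (2N + 1)(N + 1)! - 1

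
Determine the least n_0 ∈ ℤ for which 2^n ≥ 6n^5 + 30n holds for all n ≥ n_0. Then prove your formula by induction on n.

At n = 26: 67108864 < 71289036, so the inequality fails and n_0 ≥ 27. We prove 2^n ≥ 6n^5 + 30n for all n ≥ 27.
Base step (n = 27): 2^n = 134217728 and 6n^5 + 30n = 86094252, so 134217728 ≥ 86094252.
Suppose the result is true for n = j, so 2^j ≥ 6j^5 + 30j.
Then 2^(j + 1) = 2·(2^j) ≥ 2·(6j^5 + 30j).
Also, for j ≥ 27 we have 2·(6j^5 + 30j) ≥ 6(j+1)^5 + 30(j+1), since 2·(6j^5 + 30j) − (6(j+1)^5 + 30(j+1)) = 6j^5 - 30j^4 - 60j^3 - 60j^2 - 36, which is nonnegative for all j ≥ 27.
Combining, 2^(j + 1) ≥ 6(j+1)^5 + 30(j+1).
By the principle of mathematical induction, the result holds for all n ≥ 27.
Hence the smallest such n_0 is 27.

n_0 = 27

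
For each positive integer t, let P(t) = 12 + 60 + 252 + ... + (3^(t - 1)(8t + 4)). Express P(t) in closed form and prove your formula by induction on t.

We claim P(t) = 4·3^t·t for all t ≥ 1.
Base step (t = 1): P(1) = 12, and the closed form gives 12. They agree.
For the inductive step, assume it holds for an arbitrary k ≥ 1, so P(k) = 4·3^k·k.
Then P(k+1) = P(k) + (3^k(8k + 12)) = (4·3^k·k) + (3^k(8k + 12)).
Simplifying, P(k+1) = 12·3^k(k + 1) = 4·3^(k+1)·(k+1),
which is the closed form with t = k+1.
Hence, by induction on t, the claim holds for every t ≥ 1.

P(t) = 4·3^t·t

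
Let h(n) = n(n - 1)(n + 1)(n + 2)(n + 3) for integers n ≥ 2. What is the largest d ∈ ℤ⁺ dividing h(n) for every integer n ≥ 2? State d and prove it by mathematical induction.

Computing the first values: h(2) = 120 and h(3) = 720; gcd(120, 720) = 120, so d ≤ 120.
We prove 120 | n(n - 1)(n + 1)(n + 2)(n + 3) for all n ≥ 2 by induction on n.
Base case (n = 2): h(2) = 120 = 120·(1), so 120 | h(2).
Inductive step: suppose the statement holds for some r ≥ 2, i.e. 120 | h(r). Then
h(r+1) − h(r) = r·(r+1)·(r+2)·(r+3)·(r+4) − (r-1)·r·(r+1)·(r+2)·(r+3) = r·(r+1)·(r+2)·(r+3)·[(r+4) − (r-1)] = 5·r·(r+1)·(r+2)·(r+3). The product of 4 consecutive integers is divisible by (4)! = 24, so h(r+1) − h(r) is divisible by 5·24 = 120. By the inductive hypothesis 120 | h(r), hence 120 | h(r+1).
By induction, the statement is established for all n ≥ 2.
Therefore the largest such d is 120.

d = 120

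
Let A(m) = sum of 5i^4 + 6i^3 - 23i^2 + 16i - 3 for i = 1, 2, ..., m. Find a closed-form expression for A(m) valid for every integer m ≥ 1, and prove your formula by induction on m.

We claim A(m) = m(m^4 + 4m^3 - 3m^2 - 2m + 1) for all m ≥ 1.
Base case (m = 1): A(1) = 1, and the closed form gives 1. They agree.
For the inductive step, assume it holds for an arbitrary i ≥ 1, so A(i) = i(i^4 + 4i^3 - 3i^2 - 2i + 1).
Then A(i+1) = A(i) + (5i^4 + 26i^3 + 25i^2 + 8i + 1) = (i(i^4 + 4i^3 - 3i^2 - 2i + 1)) + (5i^4 + 26i^3 + 25i^2 + 8i + 1).
Simplifying, A(i+1) = (i + 1)(i^4 + 8i^3 + 15i^2 + 8i + 1) = (i+1)((i+1)^4 + 4(i+1)^3 - 3(i+1)^2 - 2(i+1) + 1),
which is the closed form with m = i+1.
By the principle of mathematical induction, the result holds for all m ≥ 1.

A(m) = m(m^4 + 4m^3 - 3m^2 - 2m + 1)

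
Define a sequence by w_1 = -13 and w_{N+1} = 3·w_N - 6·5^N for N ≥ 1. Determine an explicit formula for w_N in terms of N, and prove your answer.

Computing the first terms: w_1 = -13, w_2 = -69, w_3 = -357. This suggests w_N = 2·3^(N - 1) - 3·5^N.
When N = 1: the formula gives -13 = -13 = w_1.
Inductive step: assume the claim holds for N = p, so w_p = 2·3^(p - 1) - 3·5^p.
Then w_{p+1} = 3·w_p - 6·5^p = 3·(2·3^(p - 1) - 3·5^p) - 6·5^p = 2·3^p - 3·5^(p + 1) = 2·3^((p+1) - 1) - 3·5^(p+1),
which is the claimed formula at N = p+1.
Hence, by induction on N, the claim holds for every N ≥ 1.

w_N = 2·3^(N - 1) - 3·5^N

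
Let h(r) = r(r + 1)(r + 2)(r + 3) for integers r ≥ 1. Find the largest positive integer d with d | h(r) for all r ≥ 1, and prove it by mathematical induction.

d = 24

Computing the first values: h(1) = 24 and h(2) = 120; gcd(24, 120) = 24, so d ≤ 24.
We prove 24 | r(r + 1)(r + 2)(r + 3) for all r ≥ 1 by induction on r.
When r = 1: h(1) = 24 = 24·(1), so 24 | h(1).
Suppose the result is true for r = p, i.e. 24 | h(p). Then
h(p+1) − h(p) = (p+1)·(p+2)·(p+3)·(p+4) − p·(p+1)·(p+2)·(p+3) = (p+1)·(p+2)·(p+3)·[(p+4) − p] = 4·(p+1)·(p+2)·(p+3). The product of 3 consecutive integers is divisible by (3)! = 6, so h(p+1) − h(p) is divisible by 4·6 = 24. By the inductive hypothesis 24 | h(p), hence 24 | h(p+1).
Hence, by induction on r, the claim holds for every r ≥ 1.
Therefore the largest such d is 24.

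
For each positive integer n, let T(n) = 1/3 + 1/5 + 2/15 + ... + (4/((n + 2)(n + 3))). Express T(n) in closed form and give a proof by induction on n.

We claim T(n) = 4n/(3(n + 3)) for all n ≥ 1.
Base case (n = 1): T(1) = 1/3, and the closed form gives 1/3. They agree.
For the inductive step, assume it holds for an arbitrary i ≥ 1, so T(i) = 4i/(3(i + 3)).
Then T(i+1) = T(i) + (4/((i + 3)(i + 4))) = (4i/(3(i + 3))) + (4/((i + 3)(i + 4))).
Simplifying, T(i+1) = 4(i + 1)/(3(i + 4)) = 4(i+1)/(3((i+1) + 3)),
which is the closed form with n = i+1.
By induction, the statement is established for all n ≥ 1.

T(n) = 4n/(3(n + 3))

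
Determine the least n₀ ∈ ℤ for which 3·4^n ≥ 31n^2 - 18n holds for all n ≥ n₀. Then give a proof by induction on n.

At n = 3: 192 < 225, so the inequality fails and n₀ ≥ 4. We prove 3·4^n ≥ 31n^2 - 18n for all n ≥ 4.
For the base case n = 4: 3·4^n = 768 and 31n^2 - 18n = 424, so 768 ≥ 424.
Suppose the result is true for n = r, so 3·4^r ≥ 31r^2 - 18r.
Then 3·4^(r + 1) = 4·(3·4^r) ≥ 4·(31r^2 - 18r).
Also, for r ≥ 4 we have 4·(31r^2 - 18r) ≥ 31(r+1)^2 - 18(r+1), since 4·(31r^2 - 18r) − (31(r+1)^2 - 18(r+1)) = 93r^2 - 116r - 13, which is nonnegative for all r ≥ 4.
Combining, 3·4^(r + 1) ≥ 31(r+1)^2 - 18(r+1).
This completes the induction.
Hence the smallest such n₀ is 4.

n₀ = 4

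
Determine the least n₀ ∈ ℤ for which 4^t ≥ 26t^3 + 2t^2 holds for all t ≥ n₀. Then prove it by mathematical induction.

n₀ = 7

At t = 6: 4096 < 5688, so the inequality fails and n₀ ≥ 7. We prove 4^t ≥ 26t^3 + 2t^2 for all t ≥ 7.
Base case (t = 7): 4^t = 16384 and 26t^3 + 2t^2 = 9016, so 16384 ≥ 9016.
Inductive step: assume the claim holds for t = r, so 4^r ≥ 26r^3 + 2r^2.
Then 4^(r + 1) = 4·(4^r) ≥ 4·(26r^3 + 2r^2).
Also, for r ≥ 7 we have 4·(26r^3 + 2r^2) ≥ 26(r+1)^3 + 2(r+1)^2, since 4·(26r^3 + 2r^2) − (26(r+1)^3 + 2(r+1)^2) = 78r^3 - 72r^2 - 82r - 28, which is nonnegative for all r ≥ 7.
Combining, 4^(r + 1) ≥ 26(r+1)^3 + 2(r+1)^2.
By the principle of mathematical induction, the result holds for all t ≥ 7.
Hence the smallest such n₀ is 7.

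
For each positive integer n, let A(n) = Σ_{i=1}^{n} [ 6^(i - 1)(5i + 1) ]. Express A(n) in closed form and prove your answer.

A(n) = 6^n·n

We claim A(n) = 6^n·n for all n ≥ 1.
Base step (n = 1): A(1) = 6, and the closed form gives 6. They agree.
Suppose the result is true for n = i, so A(i) = 6^i·i.
Then A(i+1) = A(i) + (6^i(5i + 6)) = (6^i·i) + (6^i(5i + 6)).
Simplifying, A(i+1) = 6^(i + 1)(i + 1) = 6^(i+1)·(i+1),
which is the closed form with n = i+1.
By induction, the statement is established for all n ≥ 1.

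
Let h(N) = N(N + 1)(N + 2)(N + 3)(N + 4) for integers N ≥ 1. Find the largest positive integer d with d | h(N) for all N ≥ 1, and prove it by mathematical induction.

d = 120

Computing the first values: h(1) = 120 and h(2) = 720; gcd(120, 720) = 120, so d ≤ 120.
We prove 120 | N(N + 1)(N + 2)(N + 3)(N + 4) for all N ≥ 1 by induction on N.
Base step (N = 1): h(1) = 120 = 120·(1), so 120 | h(1).
For the inductive step, assume it holds for an arbitrary k ≥ 1, i.e. 120 | h(k). Then
h(k+1) − h(k) = (k+1)·(k+2)·(k+3)·(k+4)·(k+5) − k·(k+1)·(k+2)·(k+3)·(k+4) = (k+1)·(k+2)·(k+3)·(k+4)·[(k+5) − k] = 5·(k+1)·(k+2)·(k+3)·(k+4). The product of 4 consecutive integers is divisible by (4)! = 24, so h(k+1) − h(k) is divisible by 5·24 = 120. By the inductive hypothesis 120 | h(k), hence 120 | h(k+1).
Hence, by induction on N, the claim holds for every N ≥ 1.
Therefore the largest such d is 120.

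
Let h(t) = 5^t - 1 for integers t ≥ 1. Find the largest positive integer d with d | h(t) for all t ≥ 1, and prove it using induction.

d = 4

Computing the first values: h(1) = 4 and h(2) = 24; gcd(4, 24) = 4, so d ≤ 4.
We prove 4 | 5^t - 1 for all t ≥ 1 by induction on t.
Base case (t = 1): h(1) = 4 = 4·(1), so 4 | h(1).
For the inductive step, assume it holds for an arbitrary r ≥ 1, i.e. 4 | h(r). Then
5^{r+1} − 1^{r+1} = 5·5^r − 1·1^r = 5·(5^r − 1^r) + (4)·1^r. The first term is divisible by 4 by the inductive hypothesis, and the second term (4)·1^r is divisible by 4 since 4 | 4. Hence 4 | h(r+1).
This completes the induction.
Therefore the largest such d is 4.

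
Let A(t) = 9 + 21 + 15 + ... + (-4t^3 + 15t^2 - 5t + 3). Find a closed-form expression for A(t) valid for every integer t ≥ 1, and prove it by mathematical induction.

We claim A(t) = -t(t^3 - 3t^2 - 4t - 3) for all t ≥ 1.
Base case (t = 1): A(1) = 9, and the closed form gives 9. They agree.
Suppose the result is true for t = k, so A(k) = k(-k^3 + 3k^2 + 4k + 3).
Then A(k+1) = A(k) + (-4k^3 + 3k^2 + 13k + 9) = (k(-k^3 + 3k^2 + 4k + 3)) + (-4k^3 + 3k^2 + 13k + 9).
Simplifying, A(k+1) = -(k + 1)(k^3 - 7k - 9) = -(k+1)((k+1)^3 - 3(k+1)^2 - 4(k+1) - 3),
which is the closed form with t = k+1.
This completes the induction.

A(t) = -t(t^3 - 3t^2 - 4t - 3)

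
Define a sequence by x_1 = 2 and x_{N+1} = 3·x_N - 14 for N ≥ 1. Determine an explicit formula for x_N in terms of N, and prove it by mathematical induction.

Computing the first terms: x_1 = 2, x_2 = -8, x_3 = -38. This suggests x_N = -5·3^(N - 1) + 7.
For the base case N = 1: the formula gives 2 = 2 = x_1.
For the inductive step, assume it holds for an arbitrary k ≥ 1, so x_k = -5·3^(k - 1) + 7.
Then x_{k+1} = 3·x_k - 14 = 3·(-5·3^(k - 1) + 7) - 14 = -5·3^k + 7 = -5·3^((k+1) - 1) + 7,
which is the claimed formula at N = k+1.
Hence, by induction on N, the claim holds for every N ≥ 1.

x_N = -5·3^(N - 1) + 7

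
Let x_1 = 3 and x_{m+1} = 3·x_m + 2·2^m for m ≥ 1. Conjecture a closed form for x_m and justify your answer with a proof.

Computing the first terms: x_1 = 3, x_2 = 13, x_3 = 47. This suggests x_m = -2^(m + 1) + 7·3^(m - 1).
Base step (m = 1): the formula gives 3 = 3 = x_1.
Suppose the result is true for m = r, so x_r = -2^(r + 1) + 7·3^(r - 1).
Then x_{r+1} = 3·x_r + 2·2^r = 3·(-2^(r + 1) + 7·3^(r - 1)) + 2·2^r = -2^(r + 2) + 7·3^r = -2^((r+1) + 1) + 7·3^((r+1) - 1),
which is the claimed formula at m = r+1.
This completes the induction.

x_m = -2^(m + 1) + 7·3^(m - 1)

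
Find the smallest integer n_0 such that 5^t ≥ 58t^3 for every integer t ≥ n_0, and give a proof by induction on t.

At t = 5: 3125 < 7250, so the inequality fails and n_0 ≥ 6. We prove 5^t ≥ 58t^3 for all t ≥ 6.
Base step (t = 6): 5^t = 15625 and 58t^3 = 12528, so 15625 ≥ 12528.
Inductive step: assume the claim holds for t = m, so 5^m ≥ 58m^3.
Then 5^(m + 1) = 5·(5^m) ≥ 5·(58m^3).
Also, for m ≥ 6 we have 5·(58m^3) ≥ 58(m+1)^3, since 5 ≥ (1 + 1/m)^3 for all m ≥ 6.
Combining, 5^(m + 1) ≥ 58(m+1)^3.
By induction, the statement is established for all t ≥ 6.
Hence the smallest such n_0 is 6.

n_0 = 6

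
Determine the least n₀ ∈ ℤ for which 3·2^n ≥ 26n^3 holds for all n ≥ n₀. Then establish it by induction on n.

n₀ = 15

At n = 14: 49152 < 71344, so the inequality fails and n₀ ≥ 15. We prove 3·2^n ≥ 26n^3 for all n ≥ 15.
For the base case n = 15: 3·2^n = 98304 and 26n^3 = 87750, so 98304 ≥ 87750.
For the inductive step, assume it holds for an arbitrary p ≥ 15, so 3·2^p ≥ 26p^3.
Then 3·2^(p + 1) = 2·(3·2^p) ≥ 2·(26p^3).
Also, for p ≥ 15 we have 2·(26p^3) ≥ 26(p+1)^3, since 2 ≥ (1 + 1/p)^3 for all p ≥ 15.
Combining, 3·2^(p + 1) ≥ 26(p+1)^3.
By the principle of mathematical induction, the result holds for all n ≥ 15.
Hence the smallest such n₀ is 15.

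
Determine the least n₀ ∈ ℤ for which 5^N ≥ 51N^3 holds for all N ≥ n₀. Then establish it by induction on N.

At N = 5: 3125 < 6375, so the inequality fails and n₀ ≥ 6. We prove 5^N ≥ 51N^3 for all N ≥ 6.
Base case (N = 6): 5^N = 15625 and 51N^3 = 11016, so 15625 ≥ 11016.
For the inductive step, assume it holds for an arbitrary m ≥ 6, so 5^m ≥ 51m^3.
Then 5^(m + 1) = 5·(5^m) ≥ 5·(51m^3).
Also, for m ≥ 6 we have 5·(51m^3) ≥ 51(m+1)^3, since 5 ≥ (1 + 1/m)^3 for all m ≥ 6.
Combining, 5^(m + 1) ≥ 51(m+1)^3.
By the principle of mathematical induction, the result holds for all N ≥ 6.
Hence the smallest such n₀ is 6.

n₀ = 6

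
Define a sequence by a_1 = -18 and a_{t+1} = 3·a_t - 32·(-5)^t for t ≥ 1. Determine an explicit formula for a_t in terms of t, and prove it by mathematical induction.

a_t = 4(-5)^t + 2·3^(t - 1)

Computing the first terms: a_1 = -18, a_2 = 106, a_3 = -482. This suggests a_t = 4(-5)^t + 2·3^(t - 1).
For the base case t = 1: the formula gives -18 = -18 = a_1.
For the inductive step, assume it holds for an arbitrary j ≥ 1, so a_j = 4(-5)^j + 2·3^(j - 1).
Then a_{j+1} = 3·a_j - 32·(-5)^j = 3·(4(-5)^j + 2·3^(j - 1)) - 32·(-5)^j = 4(-5)^(j + 1) + 2·3^j = 4(-5)^(j+1) + 2·3^((j+1) - 1),
which is the claimed formula at t = j+1.
By induction, the statement is established for all t ≥ 1.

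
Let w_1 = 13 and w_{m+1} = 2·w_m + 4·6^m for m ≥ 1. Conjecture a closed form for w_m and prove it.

w_m = 7·2^(m - 1) + 6^m

Computing the first terms: w_1 = 13, w_2 = 50, w_3 = 244. This suggests w_m = 7·2^(m - 1) + 6^m.
Base step (m = 1): the formula gives 13 = 13 = w_1.
Inductive step: suppose the statement holds for some p ≥ 1, so w_p = 7·2^(p - 1) + 6^p.
Then w_{p+1} = 2·w_p + 4·6^p = 2·(7·2^(p - 1) + 6^p) + 4·6^p = 7·2^p + 6^(p + 1) = 7·2^((p+1) - 1) + 6^(p+1),
which is the claimed formula at m = p+1.
By induction, the statement is established for all m ≥ 1.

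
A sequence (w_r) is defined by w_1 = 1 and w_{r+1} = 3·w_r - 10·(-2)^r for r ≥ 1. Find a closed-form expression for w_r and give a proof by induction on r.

Computing the first terms: w_1 = 1, w_2 = 23, w_3 = 29. This suggests w_r = -(-2)^(r + 1) + 5·3^(r - 1).
For the base case r = 1: the formula gives 1 = 1 = w_1.
Inductive step: assume the claim holds for r = i, so w_i = -(-2)^(i + 1) + 5·3^(i - 1).
Then w_{i+1} = 3·w_i - 10·(-2)^i = 3·(-(-2)^(i + 1) + 5·3^(i - 1)) - 10·(-2)^i = -(-2)^(i + 2) + 5·3^i = -(-2)^((i+1) + 1) + 5·3^((i+1) - 1),
which is the claimed formula at r = i+1.
By induction, the statement is established for all r ≥ 1.

w_r = -(-2)^(r + 1) + 5·3^(r - 1)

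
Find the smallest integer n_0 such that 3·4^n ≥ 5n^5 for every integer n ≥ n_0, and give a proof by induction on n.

At n = 7: 49152 < 84035, so the inequality fails and n_0 ≥ 8. We prove 3·4^n ≥ 5n^5 for all n ≥ 8.
When n = 8: 3·4^n = 196608 and 5n^5 = 163840, so 196608 ≥ 163840.
Inductive step: assume the claim holds for n = k, so 3·4^k ≥ 5k^5.
Then 3·4^(k + 1) = 4·(3·4^k) ≥ 4·(5k^5).
Also, for k ≥ 8 we have 4·(5k^5) ≥ 5(k+1)^5, since 4 ≥ (1 + 1/k)^5 for all k ≥ 8.
Combining, 3·4^(k + 1) ≥ 5(k+1)^5.
By induction, the statement is established for all n ≥ 8.
Hence the smallest such n_0 is 8.

n_0 = 8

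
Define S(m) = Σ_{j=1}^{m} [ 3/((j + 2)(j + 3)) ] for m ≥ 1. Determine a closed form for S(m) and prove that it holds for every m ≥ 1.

We claim S(m) = m/(m + 3) for all m ≥ 1.
Base case (m = 1): S(1) = 1/4, and the closed form gives 1/4. They agree.
Suppose the result is true for m = j, so S(j) = j/(j + 3).
Then S(j+1) = S(j) + (3/((j + 3)(j + 4))) = (j/(j + 3)) + (3/((j + 3)(j + 4))).
Simplifying, S(j+1) = (j + 1)/(j + 4) = (j+1)/((j+1) + 3),
which is the closed form with m = j+1.
This completes the induction.

S(m) = m/(m + 3)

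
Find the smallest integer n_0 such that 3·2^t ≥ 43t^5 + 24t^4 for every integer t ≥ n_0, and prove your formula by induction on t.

n_0 = 28

At t = 27: 402653184 < 629757585, so the inequality fails and n_0 ≥ 28. We prove 3·2^t ≥ 43t^5 + 24t^4 for all t ≥ 28.
When t = 28: 3·2^t = 805306368 and 43t^5 + 24t^4 = 754797568, so 805306368 ≥ 754797568.
Inductive step: suppose the statement holds for some j ≥ 28, so 3·2^j ≥ 43j^5 + 24j^4.
Then 3·2^(j + 1) = 2·(3·2^j) ≥ 2·(43j^5 + 24j^4).
Also, for j ≥ 28 we have 2·(43j^5 + 24j^4) ≥ 43(j+1)^5 + 24(j+1)^4, since 2·(43j^5 + 24j^4) − (43(j+1)^5 + 24(j+1)^4) = 43j^5 - 191j^4 - 526j^3 - 574j^2 - 311j - 67, which is nonnegative for all j ≥ 28.
Combining, 3·2^(j + 1) ≥ 43(j+1)^5 + 24(j+1)^4.
By induction, the statement is established for all t ≥ 28.
Hence the smallest such n_0 is 28.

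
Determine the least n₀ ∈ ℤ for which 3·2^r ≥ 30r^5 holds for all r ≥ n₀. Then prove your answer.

At r = 27: 402653184 < 430467210, so the inequality fails and n₀ ≥ 28. We prove 3·2^r ≥ 30r^5 for all r ≥ 28.
For the base case r = 28: 3·2^r = 805306368 and 30r^5 = 516311040, so 805306368 ≥ 516311040.
Suppose the result is true for r = p, so 3·2^p ≥ 30p^5.
Then 3·2^(p + 1) = 2·(3·2^p) ≥ 2·(30p^5).
Also, for p ≥ 28 we have 2·(30p^5) ≥ 30(p+1)^5, since 2 ≥ (1 + 1/p)^5 for all p ≥ 28.
Combining, 3·2^(p + 1) ≥ 30(p+1)^5.
Hence, by induction on r, the claim holds for every r ≥ 28.
Hence the smallest such n₀ is 28.

n₀ = 28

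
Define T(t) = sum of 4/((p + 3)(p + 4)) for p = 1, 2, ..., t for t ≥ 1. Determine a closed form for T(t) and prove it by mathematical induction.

We claim T(t) = t/(t + 4) for all t ≥ 1.
For the base case t = 1: T(1) = 1/5, and the closed form gives 1/5. They agree.
For the inductive step, assume it holds for an arbitrary p ≥ 1, so T(p) = p/(p + 4).
Then T(p+1) = T(p) + (4/((p + 4)(p + 5))) = (p/(p + 4)) + (4/((p + 4)(p + 5))).
Simplifying, T(p+1) = (p + 1)/(p + 5) = (p+1)/((p+1) + 4),
which is the closed form with t = p+1.
By the principle of mathematical induction, the result holds for all t ≥ 1.

T(t) = t/(t + 4)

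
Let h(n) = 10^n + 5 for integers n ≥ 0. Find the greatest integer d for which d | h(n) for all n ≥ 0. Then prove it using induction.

d = 3

Computing the first values: h(0) = 6 and h(1) = 15; gcd(6, 15) = 3, so d ≤ 3.
We prove 3 | 10^n + 5 for all n ≥ 0 by induction on n.
For the base case n = 0: h(0) = 6 = 3·(2), so 3 | h(0).
Suppose the result is true for n = k, i.e. 3 | h(k). Then
h(k+1) = 10^(k+1) + 5 = 10·(10^k + 5) - 45 = 10·h(k) - 45. The first term is divisible by 3 by the inductive hypothesis, and -45 is divisible by 3. Hence 3 | h(k+1).
By induction, the statement is established for all n ≥ 0.
Therefore the largest such d is 3.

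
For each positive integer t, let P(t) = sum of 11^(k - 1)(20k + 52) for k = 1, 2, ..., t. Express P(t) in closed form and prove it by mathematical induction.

P(t) = 11^t(2t + 5) - 5

We claim P(t) = 11^t(2t + 5) - 5 for all t ≥ 1.
Base case (t = 1): P(1) = 72, and the closed form gives 72. They agree.
Suppose the result is true for t = k, so P(k) = 11^k(2k + 5) - 5.
Then P(k+1) = P(k) + (11^k(20k + 72)) = (11^k(2k + 5) - 5) + (11^k(20k + 72)).
Simplifying, P(k+1) = 22·11^k·k + 77·11^k - 5 = 11^(k+1)(2(k+1) + 5) - 5,
which is the closed form with t = k+1.
This completes the induction.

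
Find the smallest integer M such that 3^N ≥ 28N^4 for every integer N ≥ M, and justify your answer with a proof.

M = 13

At N = 12: 531441 < 580608, so the inequality fails and M ≥ 13. We prove 3^N ≥ 28N^4 for all N ≥ 13.
Base case (N = 13): 3^N = 1594323 and 28N^4 = 799708, so 1594323 ≥ 799708.
Suppose the result is true for N = k, so 3^k ≥ 28k^4.
Then 3^(k + 1) = 3·(3^k) ≥ 3·(28k^4).
Also, for k ≥ 13 we have 3·(28k^4) ≥ 28(k+1)^4, since 3 ≥ (1 + 1/k)^4 for all k ≥ 13.
Combining, 3^(k + 1) ≥ 28(k+1)^4.
By induction, the statement is established for all N ≥ 13.
Hence the smallest such M is 13.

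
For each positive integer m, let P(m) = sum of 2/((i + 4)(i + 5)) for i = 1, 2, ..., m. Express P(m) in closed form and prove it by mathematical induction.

P(m) = 2m/(5(m + 5))

We claim P(m) = 2m/(5(m + 5)) for all m ≥ 1.
When m = 1: P(1) = 1/15, and the closed form gives 1/15. They agree.
Suppose the result is true for m = i, so P(i) = 2i/(5(i + 5)).
Then P(i+1) = P(i) + (2/((i + 5)(i + 6))) = (2i/(5(i + 5))) + (2/((i + 5)(i + 6))).
Simplifying, P(i+1) = 2(i + 1)/(5(i + 6)) = 2(i+1)/(5((i+1) + 5)),
which is the closed form with m = i+1.
By the principle of mathematical induction, the result holds for all m ≥ 1.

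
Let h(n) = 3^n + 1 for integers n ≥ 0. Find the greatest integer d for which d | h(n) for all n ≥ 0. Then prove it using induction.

Computing the first values: h(0) = 2 and h(1) = 4; gcd(2, 4) = 2, so d ≤ 2.
We prove 2 | 3^n + 1 for all n ≥ 0 by induction on n.
Base step (n = 0): h(0) = 2 = 2·(1), so 2 | h(0).
Suppose the result is true for n = r, i.e. 2 | h(r). Then
h(r+1) = 3^(r+1) + 1 = 3·(3^r + 1) - 2 = 3·h(r) - 2. The first term is divisible by 2 by the inductive hypothesis, and -2 is divisible by 2. Hence 2 | h(r+1).
By the principle of mathematical induction, the result holds for all n ≥ 0.
Therefore the largest such d is 2.

d = 2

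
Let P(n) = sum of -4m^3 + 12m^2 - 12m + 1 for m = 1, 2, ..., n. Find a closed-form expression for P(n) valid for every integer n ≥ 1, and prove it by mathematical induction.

We claim P(n) = -n(n^3 - 2n^2 + n + 3) for all n ≥ 1.
Base step (n = 1): P(1) = -3, and the closed form gives -3. They agree.
For the inductive step, assume it holds for an arbitrary m ≥ 1, so P(m) = m(-m^3 + 2m^2 - m - 3).
Then P(m+1) = P(m) + (-4m^3 - 3) = (m(-m^3 + 2m^2 - m - 3)) + (-4m^3 - 3).
Simplifying, P(m+1) = -(m + 1)(m^3 + m^2 + 3) = -(m+1)((m+1)^3 - 2(m+1)^2 + (m+1) + 3),
which is the closed form with n = m+1.
By the principle of mathematical induction, the result holds for all n ≥ 1.

P(n) = -n(n^3 - 2n^2 + n + 3)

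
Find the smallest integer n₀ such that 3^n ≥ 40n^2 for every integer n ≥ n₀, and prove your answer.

At n = 6: 729 < 1440, so the inequality fails and n₀ ≥ 7. We prove 3^n ≥ 40n^2 for all n ≥ 7.
When n = 7: 3^n = 2187 and 40n^2 = 1960, so 2187 ≥ 1960.
For the inductive step, assume it holds for an arbitrary r ≥ 7, so 3^r ≥ 40r^2.
Then 3^(r + 1) = 3·(3^r) ≥ 3·(40r^2).
Also, for r ≥ 7 we have 3·(40r^2) ≥ 40(r+1)^2, since 3 ≥ (1 + 1/r)^2 for all r ≥ 7.
Combining, 3^(r + 1) ≥ 40(r+1)^2.
By induction, the statement is established for all n ≥ 7.
Hence the smallest such n₀ is 7.

n₀ = 7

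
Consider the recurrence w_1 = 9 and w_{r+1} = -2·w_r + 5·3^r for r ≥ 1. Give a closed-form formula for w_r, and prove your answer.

Computing the first terms: w_1 = 9, w_2 = -3, w_3 = 51. This suggests w_r = -3(-2)^r + 3^r.
When r = 1: the formula gives 9 = 9 = w_1.
Inductive step: assume the claim holds for r = j, so w_j = -3(-2)^j + 3^j.
Then w_{j+1} = -2·w_j + 5·3^j = -2·(-3(-2)^j + 3^j) + 5·3^j = -3(-2)^(j + 1) + 3^(j + 1),
which is the claimed formula at r = j+1.
Hence, by induction on r, the claim holds for every r ≥ 1.

w_r = -3(-2)^r + 3^r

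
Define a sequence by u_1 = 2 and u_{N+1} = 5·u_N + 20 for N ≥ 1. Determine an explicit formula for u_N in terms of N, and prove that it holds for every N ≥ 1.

Computing the first terms: u_1 = 2, u_2 = 30, u_3 = 170. This suggests u_N = 7·5^(N - 1) - 5.
Base case (N = 1): the formula gives 2 = 2 = u_1.
Inductive step: suppose the statement holds for some i ≥ 1, so u_i = 7·5^(i - 1) - 5.
Then u_{i+1} = 5·u_i + 20 = 5·(7·5^(i - 1) - 5) + 20 = 7·5^i - 5 = 7·5^((i+1) - 1) - 5,
which is the claimed formula at N = i+1.
Hence, by induction on N, the claim holds for every N ≥ 1.

u_N = 7·5^(N - 1) - 5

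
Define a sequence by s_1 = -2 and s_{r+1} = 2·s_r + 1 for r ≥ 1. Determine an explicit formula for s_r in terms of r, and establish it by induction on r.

s_r = -2^(r - 1) - 1

Computing the first terms: s_1 = -2, s_2 = -3, s_3 = -5. This suggests s_r = -2^(r - 1) - 1.
Base step (r = 1): the formula gives -2 = -2 = s_1.
Suppose the result is true for r = p, so s_p = -2^(p - 1) - 1.
Then s_{p+1} = 2·s_p + 1 = 2·(-2^(p - 1) - 1) + 1 = -2^p - 1 = -2^((p+1) - 1) - 1,
which is the claimed formula at r = p+1.
By induction, the statement is established for all r ≥ 1.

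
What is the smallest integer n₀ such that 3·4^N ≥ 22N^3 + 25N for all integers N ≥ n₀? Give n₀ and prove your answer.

n₀ = 5

At N = 4: 768 < 1508, so the inequality fails and n₀ ≥ 5. We prove 3·4^N ≥ 22N^3 + 25N for all N ≥ 5.
Base case (N = 5): 3·4^N = 3072 and 22N^3 + 25N = 2875, so 3072 ≥ 2875.
Inductive step: assume the claim holds for N = i, so 3·4^i ≥ 22i^3 + 25i.
Then 3·4^(i + 1) = 4·(3·4^i) ≥ 4·(22i^3 + 25i).
Also, for i ≥ 5 we have 4·(22i^3 + 25i) ≥ 22(i+1)^3 + 25(i+1), since 4·(22i^3 + 25i) − (22(i+1)^3 + 25(i+1)) = 66i^3 - 66i^2 + 9i - 47, which is nonnegative for all i ≥ 5.
Combining, 3·4^(i + 1) ≥ 22(i+1)^3 + 25(i+1).
This completes the induction.
Hence the smallest such n₀ is 5.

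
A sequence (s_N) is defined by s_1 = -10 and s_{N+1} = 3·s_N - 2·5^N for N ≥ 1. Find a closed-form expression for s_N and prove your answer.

Computing the first terms: s_1 = -10, s_2 = -40, s_3 = -170. This suggests s_N = -5·3^(N - 1) - 5^N.
When N = 1: the formula gives -10 = -10 = s_1.
Suppose the result is true for N = j, so s_j = -5·3^(j - 1) - 5^j.
Then s_{j+1} = 3·s_j - 2·5^j = 3·(-5·3^(j - 1) - 5^j) - 2·5^j = -5·3^j - 5^(j + 1) = -5·3^((j+1) - 1) - 5^(j+1),
which is the claimed formula at N = j+1.
Hence, by induction on N, the claim holds for every N ≥ 1.

s_N = -5·3^(N - 1) - 5^N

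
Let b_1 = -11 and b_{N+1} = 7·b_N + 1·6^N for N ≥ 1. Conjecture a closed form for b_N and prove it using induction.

b_N = -6^N - 5·7^(N - 1)

Computing the first terms: b_1 = -11, b_2 = -71, b_3 = -461. This suggests b_N = -6^N - 5·7^(N - 1).
When N = 1: the formula gives -11 = -11 = b_1.
Inductive step: assume the claim holds for N = p, so b_p = -6^p - 5·7^(p - 1).
Then b_{p+1} = 7·b_p + 1·6^p = 7·(-6^p - 5·7^(p - 1)) + 1·6^p = -6^(p + 1) - 5·7^p = -6^(p+1) - 5·7^((p+1) - 1),
which is the claimed formula at N = p+1.
Hence, by induction on N, the claim holds for every N ≥ 1.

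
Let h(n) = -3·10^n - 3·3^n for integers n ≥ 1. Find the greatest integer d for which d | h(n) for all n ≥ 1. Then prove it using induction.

Computing the first values: h(1) = -39 and h(2) = -327; gcd(-39, -327) = 3, so d ≤ 3.
We prove 3 | -3·10^n - 3·3^n for all n ≥ 1 by induction on n.
Base step (n = 1): h(1) = -39 = 3·(-13), so 3 | h(1).
Suppose the result is true for n = p, i.e. 3 | h(p). Then
h(p+1) − 10·h(p) = (-3·10^(p+1) - 3·3^(p+1)) − 10·(-3·10^p - 3·3^p) = (-3)·3^p·(3 − 10) = (21)·3^p. Since 3 | h(p) by the inductive hypothesis, 3 | 10·h(p); and 3 | 21 since 21 = 3·7. Therefore 3 | h(p+1).
This completes the induction.
Therefore the largest such d is 3.

d = 3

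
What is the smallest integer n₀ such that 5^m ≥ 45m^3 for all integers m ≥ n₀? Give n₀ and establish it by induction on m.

n₀ = 6

At m = 5: 3125 < 5625, so the inequality fails and n₀ ≥ 6. We prove 5^m ≥ 45m^3 for all m ≥ 6.
Base case (m = 6): 5^m = 15625 and 45m^3 = 9720, so 15625 ≥ 9720.
For the inductive step, assume it holds for an arbitrary j ≥ 6, so 5^j ≥ 45j^3.
Then 5^(j + 1) = 5·(5^j) ≥ 5·(45j^3).
Also, for j ≥ 6 we have 5·(45j^3) ≥ 45(j+1)^3, since 5 ≥ (1 + 1/j)^3 for all j ≥ 6.
Combining, 5^(j + 1) ≥ 45(j+1)^3.
By induction, the statement is established for all m ≥ 6.
Hence the smallest such n₀ is 6.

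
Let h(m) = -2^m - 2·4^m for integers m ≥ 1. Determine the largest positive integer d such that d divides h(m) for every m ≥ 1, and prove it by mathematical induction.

Computing the first values: h(1) = -10 and h(2) = -36; gcd(-10, -36) = 2, so d ≤ 2.
We prove 2 | -2^m - 2·4^m for all m ≥ 1 by induction on m.
For the base case m = 1: h(1) = -10 = 2·(-5), so 2 | h(1).
Inductive step: suppose the statement holds for some p ≥ 1, i.e. 2 | h(p). Then
h(p+1) − 4·h(p) = (-2^(p+1) - 2·4^(p+1)) − 4·(-2^p - 2·4^p) = (-1)·2^p·(2 − 4) = (2)·2^p. Since 2 | h(p) by the inductive hypothesis, 2 | 4·h(p); and 2 | 2 since 2 = 2·1. Therefore 2 | h(p+1).
This completes the induction.
Therefore the largest such d is 2.

d = 2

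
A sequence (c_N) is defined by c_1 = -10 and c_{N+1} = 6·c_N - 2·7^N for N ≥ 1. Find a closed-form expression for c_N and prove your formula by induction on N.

c_N = 4·6^(N - 1) - 2·7^N

Computing the first terms: c_1 = -10, c_2 = -74, c_3 = -542. This suggests c_N = 4·6^(N - 1) - 2·7^N.
When N = 1: the formula gives -10 = -10 = c_1.
Inductive step: suppose the statement holds for some j ≥ 1, so c_j = 4·6^(j - 1) - 2·7^j.
Then c_{j+1} = 6·c_j - 2·7^j = 6·(4·6^(j - 1) - 2·7^j) - 2·7^j = 4·6^j - 2·7^(j + 1) = 4·6^((j+1) - 1) - 2·7^(j+1),
which is the claimed formula at N = j+1.
Hence, by induction on N, the claim holds for every N ≥ 1.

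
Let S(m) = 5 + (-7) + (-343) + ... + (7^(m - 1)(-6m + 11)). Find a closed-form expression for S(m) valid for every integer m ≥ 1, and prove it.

We claim S(m) = 7^m(-m + 2) - 2 for all m ≥ 1.
Base case (m = 1): S(1) = 5, and the closed form gives 5. They agree.
For the inductive step, assume it holds for an arbitrary k ≥ 1, so S(k) = 7^k(-k + 2) - 2.
Then S(k+1) = S(k) + (7^k(-6k + 5)) = (7^k(-k + 2) - 2) + (7^k(-6k + 5)).
Simplifying, S(k+1) = -7^(k + 1)k + 7^(k + 1) - 2 = 7^(k+1)(-(k+1) + 2) - 2,
which is the closed form with m = k+1.
Hence, by induction on m, the claim holds for every m ≥ 1.

S(m) = 7^m(-m + 2) - 2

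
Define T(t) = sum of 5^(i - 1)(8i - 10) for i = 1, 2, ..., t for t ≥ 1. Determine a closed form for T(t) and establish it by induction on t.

We claim T(t) = 5^t(2t - 3) + 3 for all t ≥ 1.
When t = 1: T(1) = -2, and the closed form gives -2. They agree.
Inductive step: assume the claim holds for t = i, so T(i) = 5^i(2i - 3) + 3.
Then T(i+1) = T(i) + (5^i(8i - 2)) = (5^i(2i - 3) + 3) + (5^i(8i - 2)).
Simplifying, T(i+1) = 10·5^i·i - 5·5^i + 3 = 5^(i+1)(2(i+1) - 3) + 3,
which is the closed form with t = i+1.
Hence, by induction on t, the claim holds for every t ≥ 1.

T(t) = 5^t(2t - 3) + 3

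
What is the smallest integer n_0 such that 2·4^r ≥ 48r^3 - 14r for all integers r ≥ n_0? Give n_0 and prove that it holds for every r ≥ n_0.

At r = 6: 8192 < 10284, so the inequality fails and n_0 ≥ 7. We prove 2·4^r ≥ 48r^3 - 14r for all r ≥ 7.
Base case (r = 7): 2·4^r = 32768 and 48r^3 - 14r = 16366, so 32768 ≥ 16366.
Inductive step: suppose the statement holds for some k ≥ 7, so 2·4^k ≥ 48k^3 - 14k.
Then 2·4^(k + 1) = 4·(2·4^k) ≥ 4·(48k^3 - 14k).
Also, for k ≥ 7 we have 4·(48k^3 - 14k) ≥ 48(k+1)^3 - 14(k+1), since 4·(48k^3 - 14k) − (48(k+1)^3 - 14(k+1)) = 144k^3 - 144k^2 - 186k - 34, which is nonnegative for all k ≥ 7.
Combining, 2·4^(k + 1) ≥ 48(k+1)^3 - 14(k+1).
By induction, the statement is established for all r ≥ 7.
Hence the smallest such n_0 is 7.

n_0 = 7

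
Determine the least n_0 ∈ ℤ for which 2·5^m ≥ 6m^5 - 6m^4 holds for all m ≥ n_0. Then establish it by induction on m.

n_0 = 7

At m = 6: 31250 < 38880, so the inequality fails and n_0 ≥ 7. We prove 2·5^m ≥ 6m^5 - 6m^4 for all m ≥ 7.
For the base case m = 7: 2·5^m = 156250 and 6m^5 - 6m^4 = 86436, so 156250 ≥ 86436.
For the inductive step, assume it holds for an arbitrary i ≥ 7, so 2·5^i ≥ 6i^5 - 6i^4.
Then 2·5^(i + 1) = 5·(2·5^i) ≥ 5·(6i^5 - 6i^4).
Also, for i ≥ 7 we have 5·(6i^5 - 6i^4) ≥ 6(i+1)^5 - 6(i+1)^4, since 5·(6i^5 - 6i^4) − (6(i+1)^5 - 6(i+1)^4) = 24i^5 - 54i^4 - 36i^3 - 24i^2 - 6i, which is nonnegative for all i ≥ 7.
Combining, 2·5^(i + 1) ≥ 6(i+1)^5 - 6(i+1)^4.
Hence, by induction on m, the claim holds for every m ≥ 7.
Hence the smallest such n_0 is 7.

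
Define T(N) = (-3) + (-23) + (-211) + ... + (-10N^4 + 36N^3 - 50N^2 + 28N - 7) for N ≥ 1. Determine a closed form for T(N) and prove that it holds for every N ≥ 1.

We claim T(N) = -N(2N^4 - 4N^3 + 2N^2 + 2N + 1) for all N ≥ 1.
Base step (N = 1): T(1) = -3, and the closed form gives -3. They agree.
Inductive step: assume the claim holds for N = p, so T(p) = p(-2p^4 + 4p^3 - 2p^2 - 2p - 1).
Then T(p+1) = T(p) + (-10p^4 - 4p^3 - 2p^2 - 4p - 3) = (p(-2p^4 + 4p^3 - 2p^2 - 2p - 1)) + (-10p^4 - 4p^3 - 2p^2 - 4p - 3).
Simplifying, T(p+1) = -(p + 1)(2p^4 + 4p^3 + 2p^2 + 2p + 3) = -(p+1)(2(p+1)^4 - 4(p+1)^3 + 2(p+1)^2 + 2(p+1) + 1),
which is the closed form with N = p+1.
By induction, the statement is established for all N ≥ 1.

T(N) = -N(2N^4 - 4N^3 + 2N^2 + 2N + 1)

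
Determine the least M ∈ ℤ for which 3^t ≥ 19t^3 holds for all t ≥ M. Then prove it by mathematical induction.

At t = 8: 6561 < 9728, so the inequality fails and M ≥ 9. We prove 3^t ≥ 19t^3 for all t ≥ 9.
When t = 9: 3^t = 19683 and 19t^3 = 13851, so 19683 ≥ 13851.
Inductive step: suppose the statement holds for some m ≥ 9, so 3^m ≥ 19m^3.
Then 3^(m + 1) = 3·(3^m) ≥ 3·(19m^3).
Also, for m ≥ 9 we have 3·(19m^3) ≥ 19(m+1)^3, since 3 ≥ (1 + 1/m)^3 for all m ≥ 9.
Combining, 3^(m + 1) ≥ 19(m+1)^3.
By induction, the statement is established for all t ≥ 9.
Hence the smallest such M is 9.

M = 9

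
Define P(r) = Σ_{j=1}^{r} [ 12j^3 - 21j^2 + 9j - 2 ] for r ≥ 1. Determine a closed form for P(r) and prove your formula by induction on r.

P(r) = r(3r^3 - r^2 - 3r - 1)

We claim P(r) = r(3r^3 - r^2 - 3r - 1) for all r ≥ 1.
For the base case r = 1: P(1) = -2, and the closed form gives -2. They agree.
Suppose the result is true for r = j, so P(j) = j(3j^3 - j^2 - 3j - 1).
Then P(j+1) = P(j) + (12j^3 + 15j^2 + 3j - 2) = (j(3j^3 - j^2 - 3j - 1)) + (12j^3 + 15j^2 + 3j - 2).
Simplifying, P(j+1) = (j + 1)(3j^3 + 8j^2 + 4j - 2) = (j+1)(3(j+1)^3 - (j+1)^2 - 3(j+1) - 1),
which is the closed form with r = j+1.
By induction, the statement is established for all r ≥ 1.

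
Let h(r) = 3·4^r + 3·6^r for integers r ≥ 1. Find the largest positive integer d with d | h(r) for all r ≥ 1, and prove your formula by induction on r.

d = 6

Computing the first values: h(1) = 30 and h(2) = 156; gcd(30, 156) = 6, so d ≤ 6.
We prove 6 | 3·4^r + 3·6^r for all r ≥ 1 by induction on r.
Base case (r = 1): h(1) = 30 = 6·(5), so 6 | h(1).
Inductive step: assume the claim holds for r = k, i.e. 6 | h(k). Then
h(k+1) − 6·h(k) = (3·4^(k+1) + 3·6^(k+1)) − 6·(3·4^k + 3·6^k) = (3)·4^k·(4 − 6) = (-6)·4^k. Since 6 | h(k) by the inductive hypothesis, 6 | 6·h(k); and 6 | -6 since -6 = 6·-1. Therefore 6 | h(k+1).
By the principle of mathematical induction, the result holds for all r ≥ 1.
Therefore the largest such d is 6.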